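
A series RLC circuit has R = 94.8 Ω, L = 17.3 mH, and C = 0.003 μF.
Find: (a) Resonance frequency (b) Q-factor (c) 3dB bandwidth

Step 1 — Resonance condition Im(Z)=0 gives ω₀ = 1/√(LC).
Step 2 — ω₀ = 1/√(0.0173·3e-09) = 1.388e+05 rad/s.
Step 3 — f₀ = ω₀/(2π) = 2.209e+04 Hz.
Step 4 — Series Q: Q = ω₀L/R = 1.388e+05·0.0173/94.8 = 25.33.
Step 5 — 3dB bandwidth: Δω = ω₀/Q = 5480 rad/s; BW = Δω/(2π) = 872.1 Hz.

(a) f₀ = 2.209e+04 Hz  (b) Q = 25.33  (c) BW = 872.1 Hz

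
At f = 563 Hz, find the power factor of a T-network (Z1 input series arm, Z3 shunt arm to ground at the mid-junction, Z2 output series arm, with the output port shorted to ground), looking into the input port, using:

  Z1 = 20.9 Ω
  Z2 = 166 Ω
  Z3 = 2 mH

Step 1 — Angular frequency: ω = 2π·f = 2π·563 = 3537 rad/s.
Step 2 — Component impedances:
  Z1: Z = R = 20.9 Ω
  Z2: Z = R = 166 Ω
  Z3: Z = jωL = j·3537·0.002 = 0 + j7.075 Ω
Step 3 — With the output port shorted to ground, the output series arm Z2 runs from the junction to ground; the shunt arm Z3 also runs from the junction to ground. They appear in parallel: Z3 || Z2 = 0.301 + j7.062 Ω.
Step 4 — Series with input arm Z1: Z_in = Z1 + (Z3 || Z2) = 21.2 + j7.062 Ω = 22.35∠18.4° Ω.
Step 5 — Power factor: PF = cos(φ) = Re(Z)/|Z| = 21.20098/22.34623 = 0.9487.
Step 6 — Type: Im(Z) = 7.062 ⇒ lagging (phase φ = 18.4°).

PF = 0.9487 (lagging, φ = 18.4°)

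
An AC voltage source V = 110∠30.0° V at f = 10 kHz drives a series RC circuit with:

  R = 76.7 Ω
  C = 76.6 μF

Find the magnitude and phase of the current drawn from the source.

Step 1 — Angular frequency: ω = 2π·f = 2π·1e+04 = 6.283e+04 rad/s.
Step 2 — Component impedances:
  R: Z = R = 76.7 Ω
  C: Z = 1/(jωC) = -j/(ω·C) = 0 - j0.2078 Ω
Step 3 — Series combination: Z_total = R + C = 76.7 - j0.2078 Ω = 76.7∠-0.2° Ω.
Step 4 — Source phasor: V = 110∠30.0° V = 95.26 + j55 V.
Step 5 — Ohm's law: I = V / Z_total = (95.26 + j55) / (76.7 - j0.2078) = 1.24 + j0.7204 A.
Step 6 — Convert to polar: |I| = 1.434 A, ∠I = 30.2°.

I = 1.434∠30.2° A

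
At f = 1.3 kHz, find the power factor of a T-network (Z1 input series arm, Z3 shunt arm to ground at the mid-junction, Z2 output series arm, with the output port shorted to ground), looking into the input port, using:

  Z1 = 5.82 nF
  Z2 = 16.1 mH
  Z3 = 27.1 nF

Step 1 — Angular frequency: ω = 2π·f = 2π·1300 = 8168 rad/s.
Step 2 — Component impedances:
  Z1: Z = 1/(jωC) = -j/(ω·C) = 0 - j2.104e+04 Ω
  Z2: Z = jωL = j·8168·0.0161 = 0 + j131.5 Ω
  Z3: Z = 1/(jωC) = -j/(ω·C) = 0 - j4518 Ω
Step 3 — With the output port shorted to ground, the output series arm Z2 runs from the junction to ground; the shunt arm Z3 also runs from the junction to ground. They appear in parallel: Z3 || Z2 = 0 + j135.5 Ω.
Step 4 — Series with input arm Z1: Z_in = Z1 + (Z3 || Z2) = 0 - j2.09e+04 Ω = 2.09e+04∠-90.0° Ω.
Step 5 — Power factor: PF = cos(φ) = Re(Z)/|Z| = 0/2.09e+04 = 0.
Step 6 — Type: Im(Z) = -2.09e+04 ⇒ leading (phase φ = -90.0°).

PF = 0 (leading, φ = -90.0°)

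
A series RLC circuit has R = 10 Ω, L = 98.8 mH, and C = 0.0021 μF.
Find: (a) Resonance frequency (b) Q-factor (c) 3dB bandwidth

Step 1 — Resonance: ω₀ = 1/√(LC) = 1/√(0.0988·2.1e-09) = 6.942e+04 rad/s.
Step 2 — f₀ = ω₀/(2π) = 1.105e+04 Hz.
Step 3 — Series Q: Q = ω₀L/R = 6.942e+04·0.0988/10 = 685.9.
Step 4 — Bandwidth: Δω = ω₀/Q = 101.2 rad/s; BW = Δω/(2π) = 16.11 Hz.

(a) f₀ = 1.105e+04 Hz  (b) Q = 685.9  (c) BW = 16.11 Hz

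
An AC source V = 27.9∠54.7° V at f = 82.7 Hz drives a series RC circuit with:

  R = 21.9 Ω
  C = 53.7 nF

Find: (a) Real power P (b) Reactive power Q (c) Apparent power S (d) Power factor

Step 1 — Angular frequency: ω = 2π·f = 2π·82.7 = 519.6 rad/s.
Step 2 — Component impedances:
  R: Z = R = 21.9 Ω
  C: Z = 1/(jωC) = -j/(ω·C) = 0 - j3.584e+04 Ω
Step 3 — Series combination: Z_total = R + C = 21.9 - j3.584e+04 Ω = 3.584e+04∠-90.0° Ω.
Step 4 — Source phasor: V = 27.9∠54.7° V = 16.12 + j22.77 V.
Step 5 — Current: I = V / Z = -0.0006351 + j0.0004503 A = 0.0007785∠144.7° A.
Step 6 — Complex power: S = V·I* = 1.327e-05 - j0.02172 VA.
Step 7 — Real power: P = Re(S) = 1.327e-05 W.
Step 8 — Reactive power: Q = Im(S) = -0.02172 VAR.
Step 9 — Apparent power: |S| = 0.02172 VA.
Step 10 — Power factor: PF = P/|S| = 0.0006111 (leading).

(a) P = 1.327e-05 W  (b) Q = -0.02172 VAR  (c) S = 0.02172 VA  (d) PF = 0.0006111 (leading)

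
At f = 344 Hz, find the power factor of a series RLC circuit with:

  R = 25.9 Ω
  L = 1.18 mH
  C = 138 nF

Step 1 — Angular frequency: ω = 2π·f = 2π·344 = 2161 rad/s.
Step 2 — Component impedances:
  R: Z = R = 25.9 Ω
  L: Z = jωL = j·2161·0.00118 = 0 + j2.55 Ω
  C: Z = 1/(jωC) = -j/(ω·C) = 0 - j3353 Ω
Step 3 — Series combination: Z_total = R + L + C = 25.9 - j3350 Ω = 3350∠-89.6° Ω.
Step 4 — Power factor: PF = cos(φ) = Re(Z)/|Z| = 25.9/3350 = 0.007731.
Step 5 — Type: Im(Z) = -3350 ⇒ leading (phase φ = -89.6°).

PF = 0.007731 (leading, φ = -89.6°)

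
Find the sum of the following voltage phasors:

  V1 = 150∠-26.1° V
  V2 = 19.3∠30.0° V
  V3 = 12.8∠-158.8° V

Step 1 — Convert each phasor to rectangular form:
  V1 = 150·(cos(-26.1°) + j·sin(-26.1°)) = 134.7 - j65.99 V
  V2 = 19.3·(cos(30.0°) + j·sin(30.0°)) = 16.71 + j9.65 V
  V3 = 12.8·(cos(-158.8°) + j·sin(-158.8°)) = -11.93 - j4.629 V
Step 2 — Sum components: V_total = 139.5 - j60.97 V.
Step 3 — Convert to polar: |V_total| = 152.2 V, ∠V_total = -23.6°.

V_total = 152.2∠-23.6° V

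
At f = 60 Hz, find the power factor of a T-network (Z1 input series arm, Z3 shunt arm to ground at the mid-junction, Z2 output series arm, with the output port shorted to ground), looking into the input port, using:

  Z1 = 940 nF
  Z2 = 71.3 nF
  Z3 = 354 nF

Step 1 — Angular frequency: ω = 2π·f = 2π·60 = 377 rad/s.
Step 2 — Component impedances:
  Z1: Z = 1/(jωC) = -j/(ω·C) = 0 - j2822 Ω
  Z2: Z = 1/(jωC) = -j/(ω·C) = 0 - j3.72e+04 Ω
  Z3: Z = 1/(jωC) = -j/(ω·C) = 0 - j7493 Ω
Step 3 — With the output port shorted to ground, the output series arm Z2 runs from the junction to ground; the shunt arm Z3 also runs from the junction to ground. They appear in parallel: Z3 || Z2 = 0 - j6237 Ω.
Step 4 — Series with input arm Z1: Z_in = Z1 + (Z3 || Z2) = 0 - j9059 Ω = 9059∠-90.0° Ω.
Step 5 — Power factor: PF = cos(φ) = Re(Z)/|Z| = 0/9059 = 0.
Step 6 — Type: Im(Z) = -9059 ⇒ leading (phase φ = -90.0°).

PF = 0 (leading, φ = -90.0°)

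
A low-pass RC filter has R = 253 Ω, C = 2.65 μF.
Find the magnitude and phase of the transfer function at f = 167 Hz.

Step 1 — Angular frequency: ω = 2π·167 = 1049 rad/s.
Step 2 — Transfer function: H(jω) = 1/(1 + jωRC).
Step 3 — Denominator: 1 + jωRC = 1 + j·1049·253·2.65e-06 = 1 + j0.7035.
Step 4 — H = 0.6689 - j0.4706.
Step 5 — Magnitude: |H| = 0.8179 (-1.7 dB); phase: φ = -35.1°.

|H| = 0.8179 (-1.7 dB), φ = -35.1°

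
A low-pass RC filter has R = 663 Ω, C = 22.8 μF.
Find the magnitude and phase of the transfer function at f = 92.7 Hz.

Step 1 — Angular frequency: ω = 2π·92.7 = 582.5 rad/s.
Step 2 — Transfer function: H(jω) = 1/(1 + jωRC).
Step 3 — Denominator: 1 + jωRC = 1 + j·582.5·663·2.28e-05 = 1 + j8.805.
Step 4 — H = 0.01274 - j0.1121.
Step 5 — Magnitude: |H| = 0.1129 (-18.9 dB); phase: φ = -83.5°.

|H| = 0.1129 (-18.9 dB), φ = -83.5°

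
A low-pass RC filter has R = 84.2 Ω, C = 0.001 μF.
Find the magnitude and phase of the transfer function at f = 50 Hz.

Step 1 — Angular frequency: ω = 2π·50 = 314.2 rad/s.
Step 2 — Transfer function: H(jω) = 1/(1 + jωRC).
Step 3 — Denominator: 1 + jωRC = 1 + j·314.2·84.2·1e-09 = 1 + j2.645e-05.
Step 4 — H = 1 - j2.645e-05.
Step 5 — Magnitude: |H| = 1 (-0.0 dB); phase: φ = -0.0°.

|H| = 1 (-0.0 dB), φ = -0.0°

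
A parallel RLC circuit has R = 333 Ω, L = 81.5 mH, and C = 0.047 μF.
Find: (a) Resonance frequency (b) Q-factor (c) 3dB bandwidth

Step 1 — Resonance: ω₀ = 1/√(LC) = 1/√(0.0815·4.7e-08) = 1.616e+04 rad/s.
Step 2 — f₀ = ω₀/(2π) = 2572 Hz.
Step 3 — Parallel Q: Q = R/(ω₀L) = 333/(1.616e+04·0.0815) = 0.2529.
Step 4 — Bandwidth: Δω = ω₀/Q = 6.389e+04 rad/s; BW = Δω/(2π) = 1.017e+04 Hz.

(a) f₀ = 2572 Hz  (b) Q = 0.2529  (c) BW = 1.017e+04 Hz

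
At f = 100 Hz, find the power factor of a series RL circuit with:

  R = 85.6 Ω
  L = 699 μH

Step 1 — Angular frequency: ω = 2π·f = 2π·100 = 628.3 rad/s.
Step 2 — Component impedances:
  R: Z = R = 85.6 Ω
  L: Z = jωL = j·628.3·0.000699 = 0 + j0.4392 Ω
Step 3 — Series combination: Z_total = R + L = 85.6 + j0.4392 Ω = 85.6∠0.3° Ω.
Step 4 — Power factor: PF = cos(φ) = Re(Z)/|Z| = 85.6/85.6 = 1.
Step 5 — Type: Im(Z) = 0.4392 ⇒ lagging (phase φ = 0.3°).

PF = 1 (lagging, φ = 0.3°)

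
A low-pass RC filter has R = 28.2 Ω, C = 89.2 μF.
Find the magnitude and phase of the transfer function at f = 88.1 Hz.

Step 1 — Angular frequency: ω = 2π·88.1 = 553.5 rad/s.
Step 2 — Transfer function: H(jω) = 1/(1 + jωRC).
Step 3 — Denominator: 1 + jωRC = 1 + j·553.5·28.2·8.92e-05 = 1 + j1.392.
Step 4 — H = 0.3403 - j0.4738.
Step 5 — Magnitude: |H| = 0.5833 (-4.7 dB); phase: φ = -54.3°.

|H| = 0.5833 (-4.7 dB), φ = -54.3°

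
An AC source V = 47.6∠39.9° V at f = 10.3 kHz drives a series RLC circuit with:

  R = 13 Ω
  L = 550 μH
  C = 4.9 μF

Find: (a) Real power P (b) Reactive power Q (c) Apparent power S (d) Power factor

Step 1 — Angular frequency: ω = 2π·f = 2π·1.03e+04 = 6.472e+04 rad/s.
Step 2 — Component impedances:
  R: Z = R = 13 Ω
  L: Z = jωL = j·6.472e+04·0.00055 = 0 + j35.59 Ω
  C: Z = 1/(jωC) = -j/(ω·C) = 0 - j3.153 Ω
Step 3 — Series combination: Z_total = R + L + C = 13 + j32.44 Ω = 34.95∠68.2° Ω.
Step 4 — Source phasor: V = 47.6∠39.9° V = 36.52 + j30.53 V.
Step 5 — Current: I = V / Z = 1.2 - j0.6449 A = 1.362∠-28.3° A.
Step 6 — Complex power: S = V·I* = 24.12 + j60.18 VA.
Step 7 — Real power: P = Re(S) = 24.12 W.
Step 8 — Reactive power: Q = Im(S) = 60.18 VAR.
Step 9 — Apparent power: |S| = 64.83 VA.
Step 10 — Power factor: PF = P/|S| = 0.372 (lagging).

(a) P = 24.12 W  (b) Q = 60.18 VAR  (c) S = 64.83 VA  (d) PF = 0.372 (lagging)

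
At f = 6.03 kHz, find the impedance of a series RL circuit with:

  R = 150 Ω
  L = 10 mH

Step 1 — Angular frequency: ω = 2π·f = 2π·6030 = 3.789e+04 rad/s.
Step 2 — Component impedances:
  R: Z = R = 150 Ω
  L: Z = jωL = j·3.789e+04·0.01 = 0 + j378.9 Ω
Step 3 — Series combination: Z_total = R + L = 150 + j378.9 Ω = 407.5∠68.4° Ω.

Z = 150 + j378.9 Ω = 407.5∠68.4° Ω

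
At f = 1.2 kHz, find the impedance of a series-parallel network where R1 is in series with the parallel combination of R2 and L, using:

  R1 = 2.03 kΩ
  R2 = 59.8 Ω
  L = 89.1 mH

Step 1 — Angular frequency: ω = 2π·f = 2π·1200 = 7540 rad/s.
Step 2 — Component impedances:
  R1: Z = R = 2030 Ω
  R2: Z = R = 59.8 Ω
  L: Z = jωL = j·7540·0.0891 = 0 + j671.8 Ω
Step 3 — Parallel branch: R2 || L = 1/(1/R2 + 1/L) = 59.33 + j5.281 Ω.
Step 4 — Series with R1: Z_total = R1 + (R2 || L) = 2089 + j5.281 Ω = 2089∠0.1° Ω.

Z = 2089 + j5.281 Ω = 2089∠0.1° Ω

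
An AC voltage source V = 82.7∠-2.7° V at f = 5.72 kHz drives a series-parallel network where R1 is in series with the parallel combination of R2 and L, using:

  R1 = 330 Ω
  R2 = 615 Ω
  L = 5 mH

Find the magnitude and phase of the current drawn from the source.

Step 1 — Angular frequency: ω = 2π·f = 2π·5720 = 3.594e+04 rad/s.
Step 2 — Component impedances:
  R1: Z = R = 330 Ω
  R2: Z = R = 615 Ω
  L: Z = jωL = j·3.594e+04·0.005 = 0 + j179.7 Ω
Step 3 — Parallel branch: R2 || L = 1/(1/R2 + 1/L) = 48.38 + j165.6 Ω.
Step 4 — Series with R1: Z_total = R1 + (R2 || L) = 378.4 + j165.6 Ω = 413∠23.6° Ω.
Step 5 — Source phasor: V = 82.7∠-2.7° V = 82.61 - j3.896 V.
Step 6 — Ohm's law: I = V / Z_total = (82.61 - j3.896) / (378.4 + j165.6) = 0.1795 - j0.08882 A.
Step 7 — Convert to polar: |I| = 0.2002 A, ∠I = -26.3°.

I = 0.2002∠-26.3° A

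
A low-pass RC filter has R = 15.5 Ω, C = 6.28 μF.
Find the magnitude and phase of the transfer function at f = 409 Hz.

Step 1 — Angular frequency: ω = 2π·409 = 2570 rad/s.
Step 2 — Transfer function: H(jω) = 1/(1 + jωRC).
Step 3 — Denominator: 1 + jωRC = 1 + j·2570·15.5·6.28e-06 = 1 + j0.2501.
Step 4 — H = 0.9411 - j0.2354.
Step 5 — Magnitude: |H| = 0.9701 (-0.3 dB); phase: φ = -14.0°.

|H| = 0.9701 (-0.3 dB), φ = -14.0°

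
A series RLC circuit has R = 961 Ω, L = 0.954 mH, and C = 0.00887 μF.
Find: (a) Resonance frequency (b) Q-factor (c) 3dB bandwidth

Step 1 — Resonance: ω₀ = 1/√(LC) = 1/√(0.000954·8.87e-09) = 3.438e+05 rad/s.
Step 2 — f₀ = ω₀/(2π) = 5.471e+04 Hz.
Step 3 — Series Q: Q = ω₀L/R = 3.438e+05·0.000954/961 = 0.3413.
Step 4 — Bandwidth: Δω = ω₀/Q = 1.007e+06 rad/s; BW = Δω/(2π) = 1.603e+05 Hz.

(a) f₀ = 5.471e+04 Hz  (b) Q = 0.3413  (c) BW = 1.603e+05 Hz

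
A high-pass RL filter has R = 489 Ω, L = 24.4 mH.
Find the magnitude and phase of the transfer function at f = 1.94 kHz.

Step 1 — Angular frequency: ω = 2π·1940 = 1.219e+04 rad/s.
Step 2 — Transfer function: H(jω) = jωL/(R + jωL).
Step 3 — Numerator jωL = j·297.4; denominator R + jωL = 489 + j297.4.
Step 4 — H = 0.27 + j0.444.
Step 5 — Magnitude: |H| = 0.5197 (-5.7 dB); phase: φ = 58.7°.

|H| = 0.5197 (-5.7 dB), φ = 58.7°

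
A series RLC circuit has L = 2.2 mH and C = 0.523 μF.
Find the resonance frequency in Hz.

Step 1 — Resonance condition Im(Z)=0 gives ω₀ = 1/√(LC).
Step 2 — ω₀ = 1/√(0.0022·5.23e-07) = 2.948e+04 rad/s.
Step 3 — f₀ = ω₀/(2π) = 4692 Hz.

f₀ = 4692 Hz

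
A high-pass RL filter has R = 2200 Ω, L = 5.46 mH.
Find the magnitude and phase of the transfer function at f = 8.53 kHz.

Step 1 — Angular frequency: ω = 2π·8530 = 5.36e+04 rad/s.
Step 2 — Transfer function: H(jω) = jωL/(R + jωL).
Step 3 — Numerator jωL = j·292.6; denominator R + jωL = 2200 + j292.6.
Step 4 — H = 0.01739 + j0.1307.
Step 5 — Magnitude: |H| = 0.1319 (-17.6 dB); phase: φ = 82.4°.

|H| = 0.1319 (-17.6 dB), φ = 82.4°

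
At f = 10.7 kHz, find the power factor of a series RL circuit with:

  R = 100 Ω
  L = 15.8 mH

Step 1 — Angular frequency: ω = 2π·f = 2π·1.07e+04 = 6.723e+04 rad/s.
Step 2 — Component impedances:
  R: Z = R = 100 Ω
  L: Z = jωL = j·6.723e+04·0.0158 = 0 + j1062 Ω
Step 3 — Series combination: Z_total = R + L = 100 + j1062 Ω = 1067∠84.6° Ω.
Step 4 — Power factor: PF = cos(φ) = Re(Z)/|Z| = 100/1066.9 = 0.09373.
Step 5 — Type: Im(Z) = 1062 ⇒ lagging (phase φ = 84.6°).

PF = 0.09373 (lagging, φ = 84.6°)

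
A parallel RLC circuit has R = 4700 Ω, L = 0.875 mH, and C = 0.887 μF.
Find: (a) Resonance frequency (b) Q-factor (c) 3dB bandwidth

Step 1 — Resonance: ω₀ = 1/√(LC) = 1/√(0.000875·8.87e-07) = 3.59e+04 rad/s.
Step 2 — f₀ = ω₀/(2π) = 5713 Hz.
Step 3 — Parallel Q: Q = R/(ω₀L) = 4700/(3.59e+04·0.000875) = 149.6.
Step 4 — Bandwidth: Δω = ω₀/Q = 239.9 rad/s; BW = Δω/(2π) = 38.18 Hz.

(a) f₀ = 5713 Hz  (b) Q = 149.6  (c) BW = 38.18 Hz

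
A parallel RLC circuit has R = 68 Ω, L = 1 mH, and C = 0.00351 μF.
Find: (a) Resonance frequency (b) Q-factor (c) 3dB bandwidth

Step 1 — Resonance: ω₀ = 1/√(LC) = 1/√(0.001·3.51e-09) = 5.338e+05 rad/s.
Step 2 — f₀ = ω₀/(2π) = 8.495e+04 Hz.
Step 3 — Parallel Q: Q = R/(ω₀L) = 68/(5.338e+05·0.001) = 0.1274.
Step 4 — Bandwidth: Δω = ω₀/Q = 4.19e+06 rad/s; BW = Δω/(2π) = 6.668e+05 Hz.

(a) f₀ = 8.495e+04 Hz  (b) Q = 0.1274  (c) BW = 6.668e+05 Hz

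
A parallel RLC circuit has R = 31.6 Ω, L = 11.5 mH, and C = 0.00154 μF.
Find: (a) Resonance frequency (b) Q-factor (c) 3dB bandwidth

Step 1 — Resonance: ω₀ = 1/√(LC) = 1/√(0.0115·1.54e-09) = 2.376e+05 rad/s.
Step 2 — f₀ = ω₀/(2π) = 3.782e+04 Hz.
Step 3 — Parallel Q: Q = R/(ω₀L) = 31.6/(2.376e+05·0.0115) = 0.01156.
Step 4 — Bandwidth: Δω = ω₀/Q = 2.055e+07 rad/s; BW = Δω/(2π) = 3.27e+06 Hz.

(a) f₀ = 3.782e+04 Hz  (b) Q = 0.01156  (c) BW = 3.27e+06 Hz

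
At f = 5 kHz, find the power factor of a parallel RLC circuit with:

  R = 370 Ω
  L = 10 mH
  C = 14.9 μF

Step 1 — Angular frequency: ω = 2π·f = 2π·5000 = 3.142e+04 rad/s.
Step 2 — Component impedances:
  R: Z = R = 370 Ω
  L: Z = jωL = j·3.142e+04·0.01 = 0 + j314.2 Ω
  C: Z = 1/(jωC) = -j/(ω·C) = 0 - j2.136 Ω
Step 3 — Parallel combination: 1/Z_total = 1/R + 1/L + 1/C; Z_total = 0.0125 - j2.151 Ω = 2.151∠-89.7° Ω.
Step 4 — Power factor: PF = cos(φ) = Re(Z)/|Z| = 0.012504/2.1509 = 0.005813.
Step 5 — Type: Im(Z) = -2.151 ⇒ leading (phase φ = -89.7°).

PF = 0.005813 (leading, φ = -89.7°)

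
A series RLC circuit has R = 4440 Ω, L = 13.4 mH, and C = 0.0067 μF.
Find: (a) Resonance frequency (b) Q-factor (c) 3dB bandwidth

Step 1 — Resonance condition Im(Z)=0 gives ω₀ = 1/√(LC).
Step 2 — ω₀ = 1/√(0.0134·6.7e-09) = 1.055e+05 rad/s.
Step 3 — f₀ = ω₀/(2π) = 1.68e+04 Hz.
Step 4 — Series Q: Q = ω₀L/R = 1.055e+05·0.0134/4440 = 0.3185.
Step 5 — 3dB bandwidth: Δω = ω₀/Q = 3.313e+05 rad/s; BW = Δω/(2π) = 5.273e+04 Hz.

(a) f₀ = 1.68e+04 Hz  (b) Q = 0.3185  (c) BW = 5.273e+04 Hz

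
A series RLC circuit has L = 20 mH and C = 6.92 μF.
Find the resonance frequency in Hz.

Step 1 — Resonance condition Im(Z)=0 gives ω₀ = 1/√(LC).
Step 2 — ω₀ = 1/√(0.02·6.92e-06) = 2688 rad/s.
Step 3 — f₀ = ω₀/(2π) = 427.8 Hz.

f₀ = 427.8 Hz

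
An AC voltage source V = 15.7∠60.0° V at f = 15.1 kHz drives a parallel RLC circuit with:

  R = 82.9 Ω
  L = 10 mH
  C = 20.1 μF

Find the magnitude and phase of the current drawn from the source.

Step 1 — Angular frequency: ω = 2π·f = 2π·1.51e+04 = 9.488e+04 rad/s.
Step 2 — Component impedances:
  R: Z = R = 82.9 Ω
  L: Z = jωL = j·9.488e+04·0.01 = 0 + j948.8 Ω
  C: Z = 1/(jωC) = -j/(ω·C) = 0 - j0.5244 Ω
Step 3 — Parallel combination: 1/Z_total = 1/R + 1/L + 1/C; Z_total = 0.00332 - j0.5247 Ω = 0.5247∠-89.6° Ω.
Step 4 — Source phasor: V = 15.7∠60.0° V = 7.85 + j13.6 V.
Step 5 — Ohm's law: I = V / Z_total = (7.85 + j13.6) / (0.00332 - j0.5247) = -25.82 + j15.13 A.
Step 6 — Convert to polar: |I| = 29.92 A, ∠I = 149.6°.

I = 29.92∠149.6° A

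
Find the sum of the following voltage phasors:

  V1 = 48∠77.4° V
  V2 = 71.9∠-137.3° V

Step 1 — Convert each phasor to rectangular form:
  V1 = 48·(cos(77.4°) + j·sin(77.4°)) = 10.47 + j46.84 V
  V2 = 71.9·(cos(-137.3°) + j·sin(-137.3°)) = -52.84 - j48.76 V
Step 2 — Sum components: V_total = -42.37 - j1.916 V.
Step 3 — Convert to polar: |V_total| = 42.41 V, ∠V_total = -177.4°.

V_total = 42.41∠-177.4° V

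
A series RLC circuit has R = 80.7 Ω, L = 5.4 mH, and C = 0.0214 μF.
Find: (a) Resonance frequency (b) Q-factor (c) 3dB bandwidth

Step 1 — Resonance: ω₀ = 1/√(LC) = 1/√(0.0054·2.14e-08) = 9.302e+04 rad/s.
Step 2 — f₀ = ω₀/(2π) = 1.481e+04 Hz.
Step 3 — Series Q: Q = ω₀L/R = 9.302e+04·0.0054/80.7 = 6.225.
Step 4 — Bandwidth: Δω = ω₀/Q = 1.494e+04 rad/s; BW = Δω/(2π) = 2378 Hz.

(a) f₀ = 1.481e+04 Hz  (b) Q = 6.225  (c) BW = 2378 Hz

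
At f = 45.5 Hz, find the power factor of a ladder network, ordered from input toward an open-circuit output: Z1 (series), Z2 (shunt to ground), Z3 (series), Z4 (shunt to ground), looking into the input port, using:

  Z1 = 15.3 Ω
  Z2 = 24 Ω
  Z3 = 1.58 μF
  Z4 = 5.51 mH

Step 1 — Angular frequency: ω = 2π·f = 2π·45.5 = 285.9 rad/s.
Step 2 — Component impedances:
  Z1: Z = R = 15.3 Ω
  Z2: Z = R = 24 Ω
  Z3: Z = 1/(jωC) = -j/(ω·C) = 0 - j2214 Ω
  Z4: Z = jωL = j·285.9·0.00551 = 0 + j1.575 Ω
Step 3 — Ladder network (open output): work backward from the far end, alternating series and parallel combinations. Z_in = 39.3 - j0.2603 Ω = 39.3∠-0.4° Ω.
Step 4 — Power factor: PF = cos(φ) = Re(Z)/|Z| = 39.3/39.3 = 1.
Step 5 — Type: Im(Z) = -0.2603 ⇒ leading (phase φ = -0.4°).

PF = 1 (leading, φ = -0.4°)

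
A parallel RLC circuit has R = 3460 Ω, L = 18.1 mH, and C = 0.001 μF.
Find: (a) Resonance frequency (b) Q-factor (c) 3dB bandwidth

Step 1 — Resonance: ω₀ = 1/√(LC) = 1/√(0.0181·1e-09) = 2.351e+05 rad/s.
Step 2 — f₀ = ω₀/(2π) = 3.741e+04 Hz.
Step 3 — Parallel Q: Q = R/(ω₀L) = 3460/(2.351e+05·0.0181) = 0.8133.
Step 4 — Bandwidth: Δω = ω₀/Q = 2.89e+05 rad/s; BW = Δω/(2π) = 4.6e+04 Hz.

(a) f₀ = 3.741e+04 Hz  (b) Q = 0.8133  (c) BW = 4.6e+04 Hz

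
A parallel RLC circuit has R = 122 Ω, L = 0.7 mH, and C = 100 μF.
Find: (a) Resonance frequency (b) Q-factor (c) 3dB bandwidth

Step 1 — Resonance: ω₀ = 1/√(LC) = 1/√(0.0007·0.0001) = 3780 rad/s.
Step 2 — f₀ = ω₀/(2π) = 601.5 Hz.
Step 3 — Parallel Q: Q = R/(ω₀L) = 122/(3780·0.0007) = 46.11.
Step 4 — Bandwidth: Δω = ω₀/Q = 81.97 rad/s; BW = Δω/(2π) = 13.05 Hz.

(a) f₀ = 601.5 Hz  (b) Q = 46.11  (c) BW = 13.05 Hz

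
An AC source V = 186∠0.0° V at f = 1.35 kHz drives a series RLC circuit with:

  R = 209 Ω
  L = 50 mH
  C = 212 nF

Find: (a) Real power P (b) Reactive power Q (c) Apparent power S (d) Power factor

Step 1 — Angular frequency: ω = 2π·f = 2π·1350 = 8482 rad/s.
Step 2 — Component impedances:
  R: Z = R = 209 Ω
  L: Z = jωL = j·8482·0.05 = 0 + j424.1 Ω
  C: Z = 1/(jωC) = -j/(ω·C) = 0 - j556.1 Ω
Step 3 — Series combination: Z_total = R + L + C = 209 - j132 Ω = 247.2∠-32.3° Ω.
Step 4 — Source phasor: V = 186∠0.0° V = 186 V.
Step 5 — Current: I = V / Z = 0.6362 + j0.4018 A = 0.7525∠32.3° A.
Step 6 — Complex power: S = V·I* = 118.3 - j74.73 VA.
Step 7 — Real power: P = Re(S) = 118.3 W.
Step 8 — Reactive power: Q = Im(S) = -74.73 VAR.
Step 9 — Apparent power: |S| = 140 VA.
Step 10 — Power factor: PF = P/|S| = 0.8455 (leading).

(a) P = 118.3 W  (b) Q = -74.73 VAR  (c) S = 140 VA  (d) PF = 0.8455 (leading)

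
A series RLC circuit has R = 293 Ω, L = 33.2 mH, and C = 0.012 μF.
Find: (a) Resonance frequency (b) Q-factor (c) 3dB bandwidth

Step 1 — Resonance: ω₀ = 1/√(LC) = 1/√(0.0332·1.2e-08) = 5.01e+04 rad/s.
Step 2 — f₀ = ω₀/(2π) = 7974 Hz.
Step 3 — Series Q: Q = ω₀L/R = 5.01e+04·0.0332/293 = 5.677.
Step 4 — Bandwidth: Δω = ω₀/Q = 8825 rad/s; BW = Δω/(2π) = 1405 Hz.

(a) f₀ = 7974 Hz  (b) Q = 5.677  (c) BW = 1405 Hz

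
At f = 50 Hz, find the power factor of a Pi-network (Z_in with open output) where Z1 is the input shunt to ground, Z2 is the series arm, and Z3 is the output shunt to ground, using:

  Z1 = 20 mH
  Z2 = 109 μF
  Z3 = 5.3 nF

Step 1 — Angular frequency: ω = 2π·f = 2π·50 = 314.2 rad/s.
Step 2 — Component impedances:
  Z1: Z = jωL = j·314.2·0.02 = 0 + j6.283 Ω
  Z2: Z = 1/(jωC) = -j/(ω·C) = 0 - j29.2 Ω
  Z3: Z = 1/(jωC) = -j/(ω·C) = 0 - j6.006e+05 Ω
Step 3 — With open output, the series arm Z2 and the output shunt Z3 appear in series to ground: Z2 + Z3 = 0 - j6.006e+05 Ω.
Step 4 — Parallel with input shunt Z1: Z_in = Z1 || (Z2 + Z3) = 0 + j6.283 Ω = 6.283∠90.0° Ω.
Step 5 — Power factor: PF = cos(φ) = Re(Z)/|Z| = -0/6.283 = -0.
Step 6 — Type: Im(Z) = 6.283 ⇒ lagging (phase φ = 90.0°).

PF = -0 (lagging, φ = 90.0°)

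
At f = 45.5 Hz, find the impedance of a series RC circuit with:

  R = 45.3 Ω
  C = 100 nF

Step 1 — Angular frequency: ω = 2π·f = 2π·45.5 = 285.9 rad/s.
Step 2 — Component impedances:
  R: Z = R = 45.3 Ω
  C: Z = 1/(jωC) = -j/(ω·C) = 0 - j3.498e+04 Ω
Step 3 — Series combination: Z_total = R + C = 45.3 - j3.498e+04 Ω = 3.498e+04∠-89.9° Ω.

Z = 45.3 - j3.498e+04 Ω = 3.498e+04∠-89.9° Ω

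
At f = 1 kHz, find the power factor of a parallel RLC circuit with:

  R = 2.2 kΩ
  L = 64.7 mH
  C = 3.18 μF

Step 1 — Angular frequency: ω = 2π·f = 2π·1000 = 6283 rad/s.
Step 2 — Component impedances:
  R: Z = R = 2200 Ω
  L: Z = jωL = j·6283·0.0647 = 0 + j406.5 Ω
  C: Z = 1/(jωC) = -j/(ω·C) = 0 - j50.05 Ω
Step 3 — Parallel combination: 1/Z_total = 1/R + 1/L + 1/C; Z_total = 1.48 - j57.04 Ω = 57.06∠-88.5° Ω.
Step 4 — Power factor: PF = cos(φ) = Re(Z)/|Z| = 1.4797/57.056 = 0.02593.
Step 5 — Type: Im(Z) = -57.04 ⇒ leading (phase φ = -88.5°).

PF = 0.02593 (leading, φ = -88.5°)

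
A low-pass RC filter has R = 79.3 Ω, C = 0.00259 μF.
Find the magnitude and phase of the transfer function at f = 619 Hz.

Step 1 — Angular frequency: ω = 2π·619 = 3889 rad/s.
Step 2 — Transfer function: H(jω) = 1/(1 + jωRC).
Step 3 — Denominator: 1 + jωRC = 1 + j·3889·79.3·2.59e-09 = 1 + j0.0007988.
Step 4 — H = 1 - j0.0007988.
Step 5 — Magnitude: |H| = 1 (-0.0 dB); phase: φ = -0.0°.

|H| = 1 (-0.0 dB), φ = -0.0°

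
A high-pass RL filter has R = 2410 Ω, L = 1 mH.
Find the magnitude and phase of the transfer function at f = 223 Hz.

Step 1 — Angular frequency: ω = 2π·223 = 1401 rad/s.
Step 2 — Transfer function: H(jω) = jωL/(R + jωL).
Step 3 — Numerator jωL = j·1.401; denominator R + jωL = 2410 + j1.401.
Step 4 — H = 3.38e-07 + j0.0005814.
Step 5 — Magnitude: |H| = 0.0005814 (-64.7 dB); phase: φ = 90.0°.

|H| = 0.0005814 (-64.7 dB), φ = 90.0°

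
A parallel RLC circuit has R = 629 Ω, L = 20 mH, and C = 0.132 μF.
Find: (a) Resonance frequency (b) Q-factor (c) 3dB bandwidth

Step 1 — Resonance: ω₀ = 1/√(LC) = 1/√(0.02·1.32e-07) = 1.946e+04 rad/s.
Step 2 — f₀ = ω₀/(2π) = 3098 Hz.
Step 3 — Parallel Q: Q = R/(ω₀L) = 629/(1.946e+04·0.02) = 1.616.
Step 4 — Bandwidth: Δω = ω₀/Q = 1.204e+04 rad/s; BW = Δω/(2π) = 1917 Hz.

(a) f₀ = 3098 Hz  (b) Q = 1.616  (c) BW = 1917 Hz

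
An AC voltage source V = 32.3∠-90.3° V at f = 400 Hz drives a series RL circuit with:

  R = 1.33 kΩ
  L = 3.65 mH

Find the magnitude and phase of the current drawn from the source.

Step 1 — Angular frequency: ω = 2π·f = 2π·400 = 2513 rad/s.
Step 2 — Component impedances:
  R: Z = R = 1330 Ω
  L: Z = jωL = j·2513·0.00365 = 0 + j9.173 Ω
Step 3 — Series combination: Z_total = R + L = 1330 + j9.173 Ω = 1330∠0.4° Ω.
Step 4 — Source phasor: V = 32.3∠-90.3° V = -0.1691 - j32.3 V.
Step 5 — Ohm's law: I = V / Z_total = (-0.1691 - j32.3) / (1330 + j9.173) = -0.0002946 - j0.02428 A.
Step 6 — Convert to polar: |I| = 0.02429 A, ∠I = -90.7°.

I = 0.02429∠-90.7° A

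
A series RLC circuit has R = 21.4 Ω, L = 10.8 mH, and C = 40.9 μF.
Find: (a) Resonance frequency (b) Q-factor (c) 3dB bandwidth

Step 1 — Resonance: ω₀ = 1/√(LC) = 1/√(0.0108·4.09e-05) = 1505 rad/s.
Step 2 — f₀ = ω₀/(2π) = 239.5 Hz.
Step 3 — Series Q: Q = ω₀L/R = 1505·0.0108/21.4 = 0.7593.
Step 4 — Bandwidth: Δω = ω₀/Q = 1981 rad/s; BW = Δω/(2π) = 315.4 Hz.

(a) f₀ = 239.5 Hz  (b) Q = 0.7593  (c) BW = 315.4 Hz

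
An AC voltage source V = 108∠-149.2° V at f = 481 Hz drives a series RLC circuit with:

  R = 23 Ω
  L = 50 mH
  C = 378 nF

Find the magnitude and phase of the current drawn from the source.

Step 1 — Angular frequency: ω = 2π·f = 2π·481 = 3022 rad/s.
Step 2 — Component impedances:
  R: Z = R = 23 Ω
  L: Z = jωL = j·3022·0.05 = 0 + j151.1 Ω
  C: Z = 1/(jωC) = -j/(ω·C) = 0 - j875.4 Ω
Step 3 — Series combination: Z_total = R + L + C = 23 - j724.2 Ω = 724.6∠-88.2° Ω.
Step 4 — Source phasor: V = 108∠-149.2° V = -92.77 - j55.3 V.
Step 5 — Ohm's law: I = V / Z_total = (-92.77 - j55.3) / (23 - j724.2) = 0.07222 - j0.1304 A.
Step 6 — Convert to polar: |I| = 0.149 A, ∠I = -61.0°.

I = 0.149∠-61.0° A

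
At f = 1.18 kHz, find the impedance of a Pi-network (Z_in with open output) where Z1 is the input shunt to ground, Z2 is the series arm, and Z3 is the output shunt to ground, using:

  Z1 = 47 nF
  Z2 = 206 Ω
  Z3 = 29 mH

Step 1 — Angular frequency: ω = 2π·f = 2π·1180 = 7414 rad/s.
Step 2 — Component impedances:
  Z1: Z = 1/(jωC) = -j/(ω·C) = 0 - j2870 Ω
  Z2: Z = R = 206 Ω
  Z3: Z = jωL = j·7414·0.029 = 0 + j215 Ω
Step 3 — With open output, the series arm Z2 and the output shunt Z3 appear in series to ground: Z2 + Z3 = 206 + j215 Ω.
Step 4 — Parallel with input shunt Z1: Z_in = Z1 || (Z2 + Z3) = 239.3 + j213.9 Ω = 320.9∠41.8° Ω.

Z = 239.3 + j213.9 Ω = 320.9∠41.8° Ω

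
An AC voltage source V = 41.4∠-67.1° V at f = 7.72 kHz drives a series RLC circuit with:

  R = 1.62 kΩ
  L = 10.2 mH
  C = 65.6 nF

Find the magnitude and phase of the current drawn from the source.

Step 1 — Angular frequency: ω = 2π·f = 2π·7720 = 4.851e+04 rad/s.
Step 2 — Component impedances:
  R: Z = R = 1620 Ω
  L: Z = jωL = j·4.851e+04·0.0102 = 0 + j494.8 Ω
  C: Z = 1/(jωC) = -j/(ω·C) = 0 - j314.3 Ω
Step 3 — Series combination: Z_total = R + L + C = 1620 + j180.5 Ω = 1630∠6.4° Ω.
Step 4 — Source phasor: V = 41.4∠-67.1° V = 16.11 - j38.14 V.
Step 5 — Ohm's law: I = V / Z_total = (16.11 - j38.14) / (1620 + j180.5) = 0.007232 - j0.02435 A.
Step 6 — Convert to polar: |I| = 0.0254 A, ∠I = -73.5°.

I = 0.0254∠-73.5° A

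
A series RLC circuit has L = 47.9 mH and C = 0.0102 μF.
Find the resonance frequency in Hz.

Step 1 — Resonance condition Im(Z)=0 gives ω₀ = 1/√(LC).
Step 2 — ω₀ = 1/√(0.0479·1.02e-08) = 4.524e+04 rad/s.
Step 3 — f₀ = ω₀/(2π) = 7200 Hz.

f₀ = 7200 Hz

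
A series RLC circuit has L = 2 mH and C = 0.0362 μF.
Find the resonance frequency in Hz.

Step 1 — Resonance condition Im(Z)=0 gives ω₀ = 1/√(LC).
Step 2 — ω₀ = 1/√(0.002·3.62e-08) = 1.175e+05 rad/s.
Step 3 — f₀ = ω₀/(2π) = 1.87e+04 Hz.

f₀ = 1.87e+04 Hz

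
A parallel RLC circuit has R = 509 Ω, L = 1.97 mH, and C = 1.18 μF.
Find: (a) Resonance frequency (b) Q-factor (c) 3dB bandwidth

Step 1 — Resonance: ω₀ = 1/√(LC) = 1/√(0.00197·1.18e-06) = 2.074e+04 rad/s.
Step 2 — f₀ = ω₀/(2π) = 3301 Hz.
Step 3 — Parallel Q: Q = R/(ω₀L) = 509/(2.074e+04·0.00197) = 12.46.
Step 4 — Bandwidth: Δω = ω₀/Q = 1665 rad/s; BW = Δω/(2π) = 265 Hz.

(a) f₀ = 3301 Hz  (b) Q = 12.46  (c) BW = 265 Hz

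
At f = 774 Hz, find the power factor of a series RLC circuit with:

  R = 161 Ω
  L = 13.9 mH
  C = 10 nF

Step 1 — Angular frequency: ω = 2π·f = 2π·774 = 4863 rad/s.
Step 2 — Component impedances:
  R: Z = R = 161 Ω
  L: Z = jωL = j·4863·0.0139 = 0 + j67.6 Ω
  C: Z = 1/(jωC) = -j/(ω·C) = 0 - j2.056e+04 Ω
Step 3 — Series combination: Z_total = R + L + C = 161 - j2.05e+04 Ω = 2.05e+04∠-89.5° Ω.
Step 4 — Power factor: PF = cos(φ) = Re(Z)/|Z| = 161/20496 = 0.007855.
Step 5 — Type: Im(Z) = -2.05e+04 ⇒ leading (phase φ = -89.5°).

PF = 0.007855 (leading, φ = -89.5°)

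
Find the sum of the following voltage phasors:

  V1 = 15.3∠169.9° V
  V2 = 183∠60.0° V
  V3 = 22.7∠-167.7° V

Step 1 — Convert each phasor to rectangular form:
  V1 = 15.3·(cos(169.9°) + j·sin(169.9°)) = -15.06 + j2.683 V
  V2 = 183·(cos(60.0°) + j·sin(60.0°)) = 91.5 + j158.5 V
  V3 = 22.7·(cos(-167.7°) + j·sin(-167.7°)) = -22.18 - j4.836 V
Step 2 — Sum components: V_total = 54.26 + j156.3 V.
Step 3 — Convert to polar: |V_total| = 165.5 V, ∠V_total = 70.9°.

V_total = 165.5∠70.9° V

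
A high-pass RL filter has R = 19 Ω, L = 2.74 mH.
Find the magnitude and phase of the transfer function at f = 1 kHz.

Step 1 — Angular frequency: ω = 2π·1000 = 6283 rad/s.
Step 2 — Transfer function: H(jω) = jωL/(R + jωL).
Step 3 — Numerator jωL = j·17.22; denominator R + jωL = 19 + j17.22.
Step 4 — H = 0.4509 + j0.4976.
Step 5 — Magnitude: |H| = 0.6715 (-3.5 dB); phase: φ = 47.8°.

|H| = 0.6715 (-3.5 dB), φ = 47.8°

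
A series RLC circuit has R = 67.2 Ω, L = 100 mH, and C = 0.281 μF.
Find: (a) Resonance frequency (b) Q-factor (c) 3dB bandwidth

Step 1 — Resonance condition Im(Z)=0 gives ω₀ = 1/√(LC).
Step 2 — ω₀ = 1/√(0.1·2.81e-07) = 5965 rad/s.
Step 3 — f₀ = ω₀/(2π) = 949.4 Hz.
Step 4 — Series Q: Q = ω₀L/R = 5965·0.1/67.2 = 8.877.
Step 5 — 3dB bandwidth: Δω = ω₀/Q = 672 rad/s; BW = Δω/(2π) = 107 Hz.

(a) f₀ = 949.4 Hz  (b) Q = 8.877  (c) BW = 107 Hz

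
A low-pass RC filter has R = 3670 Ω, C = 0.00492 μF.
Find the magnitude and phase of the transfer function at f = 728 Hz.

Step 1 — Angular frequency: ω = 2π·728 = 4574 rad/s.
Step 2 — Transfer function: H(jω) = 1/(1 + jωRC).
Step 3 — Denominator: 1 + jωRC = 1 + j·4574·3670·4.92e-09 = 1 + j0.08259.
Step 4 — H = 0.9932 - j0.08203.
Step 5 — Magnitude: |H| = 0.9966 (-0.0 dB); phase: φ = -4.7°.

|H| = 0.9966 (-0.0 dB), φ = -4.7°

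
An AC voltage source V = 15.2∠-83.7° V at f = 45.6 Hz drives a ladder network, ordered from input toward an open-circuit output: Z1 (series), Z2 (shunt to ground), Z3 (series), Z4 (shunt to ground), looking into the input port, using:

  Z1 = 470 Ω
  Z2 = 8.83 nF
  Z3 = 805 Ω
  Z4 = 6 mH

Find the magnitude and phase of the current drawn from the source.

Step 1 — Angular frequency: ω = 2π·f = 2π·45.6 = 286.5 rad/s.
Step 2 — Component impedances:
  Z1: Z = R = 470 Ω
  Z2: Z = 1/(jωC) = -j/(ω·C) = 0 - j3.953e+05 Ω
  Z3: Z = R = 805 Ω
  Z4: Z = jωL = j·286.5·0.006 = 0 + j1.719 Ω
Step 3 — Ladder network (open output): work backward from the far end, alternating series and parallel combinations. Z_in = 1275 + j0.07963 Ω = 1275∠0.0° Ω.
Step 4 — Source phasor: V = 15.2∠-83.7° V = 1.668 - j15.11 V.
Step 5 — Ohm's law: I = V / Z_total = (1.668 - j15.11) / (1275 + j0.07963) = 0.001307 - j0.01185 A.
Step 6 — Convert to polar: |I| = 0.01192 A, ∠I = -83.7°.

I = 0.01192∠-83.7° A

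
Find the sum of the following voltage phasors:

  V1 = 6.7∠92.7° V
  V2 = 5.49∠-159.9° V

Step 1 — Convert each phasor to rectangular form:
  V1 = 6.7·(cos(92.7°) + j·sin(92.7°)) = -0.3156 + j6.693 V
  V2 = 5.49·(cos(-159.9°) + j·sin(-159.9°)) = -5.156 - j1.887 V
Step 2 — Sum components: V_total = -5.471 + j4.806 V.
Step 3 — Convert to polar: |V_total| = 7.282 V, ∠V_total = 138.7°.

V_total = 7.282∠138.7° V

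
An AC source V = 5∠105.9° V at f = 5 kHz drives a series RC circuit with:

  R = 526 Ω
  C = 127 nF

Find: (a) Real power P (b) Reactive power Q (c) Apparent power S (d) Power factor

Step 1 — Angular frequency: ω = 2π·f = 2π·5000 = 3.142e+04 rad/s.
Step 2 — Component impedances:
  R: Z = R = 526 Ω
  C: Z = 1/(jωC) = -j/(ω·C) = 0 - j250.6 Ω
Step 3 — Series combination: Z_total = R + C = 526 - j250.6 Ω = 582.7∠-25.5° Ω.
Step 4 — Source phasor: V = 5∠105.9° V = -1.37 + j4.809 V.
Step 5 — Current: I = V / Z = -0.005672 + j0.006439 A = 0.008581∠131.4° A.
Step 6 — Complex power: S = V·I* = 0.03873 - j0.01846 VA.
Step 7 — Real power: P = Re(S) = 0.03873 W.
Step 8 — Reactive power: Q = Im(S) = -0.01846 VAR.
Step 9 — Apparent power: |S| = 0.04291 VA.
Step 10 — Power factor: PF = P/|S| = 0.9028 (leading).

(a) P = 0.03873 W  (b) Q = -0.01846 VAR  (c) S = 0.04291 VA  (d) PF = 0.9028 (leading)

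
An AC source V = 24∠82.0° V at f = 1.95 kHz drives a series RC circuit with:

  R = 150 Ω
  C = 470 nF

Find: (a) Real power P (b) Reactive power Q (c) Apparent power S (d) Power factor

Step 1 — Angular frequency: ω = 2π·f = 2π·1950 = 1.225e+04 rad/s.
Step 2 — Component impedances:
  R: Z = R = 150 Ω
  C: Z = 1/(jωC) = -j/(ω·C) = 0 - j173.7 Ω
Step 3 — Series combination: Z_total = R + C = 150 - j173.7 Ω = 229.5∠-49.2° Ω.
Step 4 — Source phasor: V = 24∠82.0° V = 3.34 + j23.77 V.
Step 5 — Current: I = V / Z = -0.06886 + j0.07872 A = 0.1046∠131.2° A.
Step 6 — Complex power: S = V·I* = 1.641 - j1.9 VA.
Step 7 — Real power: P = Re(S) = 1.641 W.
Step 8 — Reactive power: Q = Im(S) = -1.9 VAR.
Step 9 — Apparent power: |S| = 2.51 VA.
Step 10 — Power factor: PF = P/|S| = 0.6537 (leading).

(a) P = 1.641 W  (b) Q = -1.9 VAR  (c) S = 2.51 VA  (d) PF = 0.6537 (leading)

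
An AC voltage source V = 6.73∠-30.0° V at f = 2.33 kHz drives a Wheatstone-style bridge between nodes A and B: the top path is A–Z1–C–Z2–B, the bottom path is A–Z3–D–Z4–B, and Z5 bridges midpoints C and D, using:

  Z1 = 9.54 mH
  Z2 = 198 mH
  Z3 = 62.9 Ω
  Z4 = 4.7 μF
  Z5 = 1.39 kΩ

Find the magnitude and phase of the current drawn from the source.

Step 1 — Angular frequency: ω = 2π·f = 2π·2330 = 1.464e+04 rad/s.
Step 2 — Component impedances:
  Z1: Z = jωL = j·1.464e+04·0.00954 = 0 + j139.7 Ω
  Z2: Z = jωL = j·1.464e+04·0.198 = 0 + j2899 Ω
  Z3: Z = R = 62.9 Ω
  Z4: Z = 1/(jωC) = -j/(ω·C) = 0 - j14.53 Ω
  Z5: Z = R = 1390 Ω
Step 3 — Bridge requires nodal analysis (the Z5 bridge couples midpoints C and D, so the two paths cannot be reduced to a simple series/parallel combination). Setting node B to ground and injecting 1 A at node A, the 3-node admittance system at A, C, D solves to V_A = Z_AB = 60.98 - j13.21 Ω = 62.39∠-12.2° Ω.
Step 4 — Source phasor: V = 6.73∠-30.0° V = 5.828 - j3.365 V.
Step 5 — Ohm's law: I = V / Z_total = (5.828 - j3.365) / (60.98 - j13.21) = 0.1027 - j0.03293 A.
Step 6 — Convert to polar: |I| = 0.1079 A, ∠I = -17.8°.

I = 0.1079∠-17.8° A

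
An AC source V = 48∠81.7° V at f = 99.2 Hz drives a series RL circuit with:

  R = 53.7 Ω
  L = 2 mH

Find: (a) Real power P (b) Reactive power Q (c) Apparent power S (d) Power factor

Step 1 — Angular frequency: ω = 2π·f = 2π·99.2 = 623.3 rad/s.
Step 2 — Component impedances:
  R: Z = R = 53.7 Ω
  L: Z = jωL = j·623.3·0.002 = 0 + j1.247 Ω
Step 3 — Series combination: Z_total = R + L = 53.7 + j1.247 Ω = 53.71∠1.3° Ω.
Step 4 — Source phasor: V = 48∠81.7° V = 6.929 + j47.5 V.
Step 5 — Current: I = V / Z = 0.1495 + j0.881 A = 0.8936∠80.4° A.
Step 6 — Complex power: S = V·I* = 42.88 + j0.9955 VA.
Step 7 — Real power: P = Re(S) = 42.88 W.
Step 8 — Reactive power: Q = Im(S) = 0.9955 VAR.
Step 9 — Apparent power: |S| = 42.89 VA.
Step 10 — Power factor: PF = P/|S| = 0.9997 (lagging).

(a) P = 42.88 W  (b) Q = 0.9955 VAR  (c) S = 42.89 VA  (d) PF = 0.9997 (lagging)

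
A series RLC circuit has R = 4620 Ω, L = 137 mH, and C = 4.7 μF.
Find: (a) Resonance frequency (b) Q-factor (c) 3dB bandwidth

Step 1 — Resonance: ω₀ = 1/√(LC) = 1/√(0.137·4.7e-06) = 1246 rad/s.
Step 2 — f₀ = ω₀/(2π) = 198.3 Hz.
Step 3 — Series Q: Q = ω₀L/R = 1246·0.137/4620 = 0.03695.
Step 4 — Bandwidth: Δω = ω₀/Q = 3.372e+04 rad/s; BW = Δω/(2π) = 5367 Hz.

(a) f₀ = 198.3 Hz  (b) Q = 0.03695  (c) BW = 5367 Hz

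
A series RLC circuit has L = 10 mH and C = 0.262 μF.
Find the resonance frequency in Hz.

Step 1 — Resonance condition Im(Z)=0 gives ω₀ = 1/√(LC).
Step 2 — ω₀ = 1/√(0.01·2.62e-07) = 1.954e+04 rad/s.
Step 3 — f₀ = ω₀/(2π) = 3109 Hz.

f₀ = 3109 Hz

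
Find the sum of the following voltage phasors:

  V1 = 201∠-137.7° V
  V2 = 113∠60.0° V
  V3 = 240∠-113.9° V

Step 1 — Convert each phasor to rectangular form:
  V1 = 201·(cos(-137.7°) + j·sin(-137.7°)) = -148.7 - j135.3 V
  V2 = 113·(cos(60.0°) + j·sin(60.0°)) = 56.5 + j97.86 V
  V3 = 240·(cos(-113.9°) + j·sin(-113.9°)) = -97.23 - j219.4 V
Step 2 — Sum components: V_total = -189.4 - j256.8 V.
Step 3 — Convert to polar: |V_total| = 319.1 V, ∠V_total = -126.4°.

V_total = 319.1∠-126.4° V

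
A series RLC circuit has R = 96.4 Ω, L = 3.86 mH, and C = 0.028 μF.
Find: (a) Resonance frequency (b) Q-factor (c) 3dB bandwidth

Step 1 — Resonance: ω₀ = 1/√(LC) = 1/√(0.00386·2.8e-08) = 9.619e+04 rad/s.
Step 2 — f₀ = ω₀/(2π) = 1.531e+04 Hz.
Step 3 — Series Q: Q = ω₀L/R = 9.619e+04·0.00386/96.4 = 3.852.
Step 4 — Bandwidth: Δω = ω₀/Q = 2.497e+04 rad/s; BW = Δω/(2π) = 3975 Hz.

(a) f₀ = 1.531e+04 Hz  (b) Q = 3.852  (c) BW = 3975 Hz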